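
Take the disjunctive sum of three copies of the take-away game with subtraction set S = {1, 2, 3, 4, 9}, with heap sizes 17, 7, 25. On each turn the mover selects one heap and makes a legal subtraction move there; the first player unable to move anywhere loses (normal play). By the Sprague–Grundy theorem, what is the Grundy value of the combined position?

All heaps use S = {1, 2, 3, 4, 9}:
G(0) = 0
G(1) = mex{0} = 1
G(2) = mex{1,0} = 2
G(3) = mex{2,1,0} = 3
G(4) = mex{3,2,1,0} = 4
G(5) = mex{4,3,2,1} = 0
G(6) = mex{0,4,3,2} = 1
G(7) = mex{1,0,4,3} = 2
G(8) = mex{2,1,0,4} = 3
G(9) = mex{3,2,1,0,0} = 4
G(10) = mex{4,3,2,1,1} = 0
G(11) = mex{0,4,3,2,2} = 1
G(12) = mex{1,0,4,3,3} = 2
G(13) = mex{2,1,0,4,4} = 3
G(14) = mex{3,2,1,0,0} = 4
G(15) = mex{4,3,2,1,1} = 0
G(16) = mex{0,4,3,2,2} = 1
G(17) = mex{1,0,4,3,3} = 2
G(18) = mex{2,1,0,4,4} = 3
G(19) = mex{3,2,1,0,0} = 4
G(20) = mex{4,3,2,1,1} = 0
G(21) = mex{0,4,3,2,2} = 1
G(22) = mex{1,0,4,3,3} = 2
G(23) = mex{2,1,0,4,4} = 3
G(24) = mex{3,2,1,0,0} = 4
G(25) = mex{4,3,2,1,1} = 0
Heap A: G(17) = 2.
Heap B: G(7) = 2.
Heap C: G(25) = 0.
Combined Grundy value = 2 ⊕ 2 ⊕ 0 = 0.

0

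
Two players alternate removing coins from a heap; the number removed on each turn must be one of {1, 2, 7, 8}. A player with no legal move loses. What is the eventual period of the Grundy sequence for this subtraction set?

3

G(0) = 0
G(1) = mex{0} = 1
G(2) = mex{1,0} = 2
G(3) = mex{2,1} = 0
G(4) = mex{0,2} = 1
G(5) = mex{1,0} = 2
G(6) = mex{2,1} = 0
G(7) = mex{0,2,0} = 1
G(8) = mex{1,0,1,0} = 2
G(9) = mex{2,1,2,1} = 0
G(10) = mex{0,2,0,2} = 1
G(11) = mex{1,0,1,0} = 2
G(12) = mex{2,1,2,1} = 0
G(13) = mex{0,2,0,2} = 1
G(14) = mex{1,0,1,0} = 2
G(n+3) = G(n) holds for n = 0,…,7 (a full window of length max(S) = 8), so the sequence is purely periodic with period 3.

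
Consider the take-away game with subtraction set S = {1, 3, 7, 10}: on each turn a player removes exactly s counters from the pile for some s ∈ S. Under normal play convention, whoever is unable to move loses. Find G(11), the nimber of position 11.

3

G(0) = 0
G(1) = mex{0} = 1
G(2) = mex{1} = 0
G(3) = mex{0,0} = 1
G(4) = mex{1,1} = 0
G(5) = mex{0,0} = 1
G(6) = mex{1,1} = 0
G(7) = mex{0,0,0} = 1
G(8) = mex{1,1,1} = 0
G(9) = mex{0,0,0} = 1
G(10) = mex{1,1,1,0} = 2
G(11) = mex{2,0,0,1} = 3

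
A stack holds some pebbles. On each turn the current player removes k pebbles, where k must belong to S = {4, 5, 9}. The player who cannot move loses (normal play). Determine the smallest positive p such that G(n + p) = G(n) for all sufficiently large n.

G(0) = 0
G(1) = mex{} = 0
G(2) = mex{} = 0
G(3) = mex{} = 0
G(4) = mex{0} = 1
G(5) = mex{0,0} = 1
G(6) = mex{0,0} = 1
G(7) = mex{0,0} = 1
G(8) = mex{1,0} = 2
G(9) = mex{1,1,0} = 2
G(10) = mex{1,1,0} = 2
G(11) = mex{1,1,0} = 2
G(12) = mex{2,1,0} = 3
G(13) = mex{2,2,1} = 0
G(14) = mex{2,2,1} = 0
G(15) = mex{2,2,1} = 0
G(16) = mex{3,2,1} = 0
G(17) = mex{0,3,2} = 1
G(18) = mex{0,0,2} = 1
G(19) = mex{0,0,2} = 1
G(20) = mex{0,0,2} = 1
G(21) = mex{1,0,3} = 2
G(22) = mex{1,1,0} = 2
G(23) = mex{1,1,0} = 2
G(24) = mex{1,1,0} = 2
G(25) = mex{2,1,0} = 3
G(26) = mex{2,2,1} = 0
G(27) = mex{2,2,1} = 0
G(n+13) = G(n) holds for n = 0,…,8 (a full window of length max(S) = 9), so the sequence is purely periodic with period 13.

13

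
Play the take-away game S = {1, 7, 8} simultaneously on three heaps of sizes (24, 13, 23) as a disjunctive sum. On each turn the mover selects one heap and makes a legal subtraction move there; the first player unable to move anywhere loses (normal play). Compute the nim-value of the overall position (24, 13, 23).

All heaps use S = {1, 7, 8}:
G(0) = 0
G(1) = mex{0} = 1
G(2) = mex{1} = 0
G(3) = mex{0} = 1
G(4) = mex{1} = 0
G(5) = mex{0} = 1
G(6) = mex{1} = 0
G(7) = mex{0,0} = 1
G(8) = mex{1,1,0} = 2
G(9) = mex{2,0,1} = 3
G(10) = mex{3,1,0} = 2
G(11) = mex{2,0,1} = 3
G(12) = mex{3,1,0} = 2
G(13) = mex{2,0,1} = 3
G(14) = mex{3,1,0} = 2
G(15) = mex{2,2,1} = 0
G(16) = mex{0,3,2} = 1
G(17) = mex{1,2,3} = 0
G(18) = mex{0,3,2} = 1
G(19) = mex{1,2,3} = 0
G(20) = mex{0,3,2} = 1
G(21) = mex{1,2,3} = 0
G(22) = mex{0,0,2} = 1
G(23) = mex{1,1,0} = 2
G(24) = mex{2,0,1} = 3
Heap A: G(24) = 3.
Heap B: G(13) = 3.
Heap C: G(23) = 2.
Combined Grundy value = 3 ⊕ 3 ⊕ 2 = 2.

2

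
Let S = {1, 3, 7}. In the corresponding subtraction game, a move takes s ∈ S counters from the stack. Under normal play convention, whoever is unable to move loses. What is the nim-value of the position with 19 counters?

G(0) = 0
G(1) = mex{0} = 1
G(2) = mex{1} = 0
G(3) = mex{0,0} = 1
G(4) = mex{1,1} = 0
G(5) = mex{0,0} = 1
G(6) = mex{1,1} = 0
G(7) = mex{0,0,0} = 1
G(8) = mex{1,1,1} = 0
G(9) = mex{0,0,0} = 1
G(10) = mex{1,1,1} = 0
G(11) = mex{0,0,0} = 1
G(12) = mex{1,1,1} = 0
G(13) = mex{0,0,0} = 1
G(14) = mex{1,1,1} = 0
G(15) = mex{0,0,0} = 1
G(16) = mex{1,1,1} = 0
G(17) = mex{0,0,0} = 1
G(18) = mex{1,1,1} = 0
G(19) = mex{0,0,0} = 1

1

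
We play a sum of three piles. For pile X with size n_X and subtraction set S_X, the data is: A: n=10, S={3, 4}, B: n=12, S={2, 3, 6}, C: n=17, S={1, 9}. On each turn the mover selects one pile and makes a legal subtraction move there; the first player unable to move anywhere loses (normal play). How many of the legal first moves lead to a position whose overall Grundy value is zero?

Pile A, S = {3, 4}:
G(0) = 0
G(1) = mex{} = 0
G(2) = mex{} = 0
G(3) = mex{0} = 1
G(4) = mex{0,0} = 1
G(5) = mex{0,0} = 1
G(6) = mex{1,0} = 2
G(7) = mex{1,1} = 0
G(8) = mex{1,1} = 0
G(9) = mex{2,1} = 0
G(10) = mex{0,2} = 1
G_A(10) = 1.
Pile B, S = {2, 3, 6}:
n :  0  1  2  3  4  5  6  7  8  9 10 11 12
G :  0  0  1  1  2  0  3  1  2  0  0  1  1
G_B(12) = 1.
Pile C, S = {1, 9}:
G(0) = 0
G(1) = mex{0} = 1
G(2) = mex{1} = 0
G(3) = mex{0} = 1
G(4) = mex{1} = 0
G(5) = mex{0} = 1
G(6) = mex{1} = 0
G(7) = mex{0} = 1
G(8) = mex{1} = 0
G(9) = mex{0,0} = 1
G(10) = mex{1,1} = 0
G(11) = mex{0,0} = 1
G(12) = mex{1,1} = 0
G(13) = mex{0,0} = 1
G(14) = mex{1,1} = 0
G(15) = mex{0,0} = 1
G(16) = mex{1,1} = 0
G(17) = mex{0,0} = 1
G_C(17) = 1.
Combined Grundy value = 1 ⊕ 1 ⊕ 1 = 1.
A winning move leaves total XOR = 0, i.e. changes one component's Grundy value g to g ⊕ X where X is the current total.
Pile A: need g' = 1⊕1 = 0. Options: 10−3→G=0, 10−4→G=2. Hits: 1.
Pile B: need g' = 1⊕1 = 0. Options: 12−2→G=0, 12−3→G=0, 12−6→G=3. Hits: 2.
Pile C: need g' = 1⊕1 = 0. Options: 17−1→G=0, 17−9→G=0. Hits: 2.

5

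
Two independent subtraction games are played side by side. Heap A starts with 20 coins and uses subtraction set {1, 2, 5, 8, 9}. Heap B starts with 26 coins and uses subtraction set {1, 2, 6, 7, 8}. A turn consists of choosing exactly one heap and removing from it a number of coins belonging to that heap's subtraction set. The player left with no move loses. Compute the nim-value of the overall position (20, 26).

Heap A, S = {1, 2, 5, 8, 9}:
G(0) = 0
G(1) = mex{0} = 1
G(2) = mex{1,0} = 2
G(3) = mex{2,1} = 0
G(4) = mex{0,2} = 1
G(5) = mex{1,0,0} = 2
G(6) = mex{2,1,1} = 0
G(7) = mex{0,2,2} = 1
G(8) = mex{1,0,0,0} = 2
G(9) = mex{2,1,1,1,0} = 3
G(10) = mex{3,2,2,2,1} = 0
G(11) = mex{0,3,0,0,2} = 1
G(12) = mex{1,0,1,1,0} = 2
G(13) = mex{2,1,2,2,1} = 0
G(14) = mex{0,2,3,0,2} = 1
G(15) = mex{1,0,0,1,0} = 2
G(16) = mex{2,1,1,2,1} = 0
G(17) = mex{0,2,2,3,2} = 1
G(18) = mex{1,0,0,0,3} = 2
G(19) = mex{2,1,1,1,0} = 3
G(20) = mex{3,2,2,2,1} = 0
G_A(20) = 0.
Heap B, S = {1, 2, 6, 7, 8}:
G(0) = 0
G(1) = mex{0} = 1
G(2) = mex{1,0} = 2
G(3) = mex{2,1} = 0
G(4) = mex{0,2} = 1
G(5) = mex{1,0} = 2
G(6) = mex{2,1,0} = 3
G(7) = mex{3,2,1,0} = 4
G(8) = mex{4,3,2,1,0} = 5
G(9) = mex{5,4,0,2,1} = 3
G(10) = mex{3,5,1,0,2} = 4
G(11) = mex{4,3,2,1,0} = 5
G(12) = mex{5,4,3,2,1} = 0
G(13) = mex{0,5,4,3,2} = 1
G(14) = mex{1,0,5,4,3} = 2
G(15) = mex{2,1,3,5,4} = 0
G(16) = mex{0,2,4,3,5} = 1
G(17) = mex{1,0,5,4,3} = 2
G(18) = mex{2,1,0,5,4} = 3
G(19) = mex{3,2,1,0,5} = 4
G(20) = mex{4,3,2,1,0} = 5
G(21) = mex{5,4,0,2,1} = 3
G(22) = mex{3,5,1,0,2} = 4
G(23) = mex{4,3,2,1,0} = 5
G(24) = mex{5,4,3,2,1} = 0
G(25) = mex{0,5,4,3,2} = 1
G(26) = mex{1,0,5,4,3} = 2
G_B(26) = 2.
Combined Grundy value = 0 ⊕ 2 = 2.

2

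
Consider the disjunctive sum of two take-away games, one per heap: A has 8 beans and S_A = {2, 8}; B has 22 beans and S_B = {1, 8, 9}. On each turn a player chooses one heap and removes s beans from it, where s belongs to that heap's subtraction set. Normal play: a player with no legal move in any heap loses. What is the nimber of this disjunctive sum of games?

2

Heap A, S = {2, 8}:
G(0) = 0
G(1) = mex{} = 0
G(2) = mex{0} = 1
G(3) = mex{0} = 1
G(4) = mex{1} = 0
G(5) = mex{1} = 0
G(6) = mex{0} = 1
G(7) = mex{0} = 1
G(8) = mex{1,0} = 2
G_A(8) = 2.
Heap B, S = {1, 8, 9}:
G(0) = 0
G(1) = mex{0} = 1
G(2) = mex{1} = 0
G(3) = mex{0} = 1
G(4) = mex{1} = 0
G(5) = mex{0} = 1
G(6) = mex{1} = 0
G(7) = mex{0} = 1
G(8) = mex{1,0} = 2
G(9) = mex{2,1,0} = 3
G(10) = mex{3,0,1} = 2
G(11) = mex{2,1,0} = 3
G(12) = mex{3,0,1} = 2
G(13) = mex{2,1,0} = 3
G(14) = mex{3,0,1} = 2
G(15) = mex{2,1,0} = 3
G(16) = mex{3,2,1} = 0
G(17) = mex{0,3,2} = 1
G(18) = mex{1,2,3} = 0
G(19) = mex{0,3,2} = 1
G(20) = mex{1,2,3} = 0
G(21) = mex{0,3,2} = 1
G(22) = mex{1,2,3} = 0
G_B(22) = 0.
Combined Grundy value = 2 ⊕ 0 = 2.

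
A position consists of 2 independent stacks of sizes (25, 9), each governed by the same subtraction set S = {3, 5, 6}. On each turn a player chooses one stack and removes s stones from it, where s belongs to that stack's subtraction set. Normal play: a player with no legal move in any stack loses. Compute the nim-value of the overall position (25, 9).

All stacks use S = {3, 5, 6}:
G(0) = 0
G(1) = mex{} = 0
G(2) = mex{} = 0
G(3) = mex{0} = 1
G(4) = mex{0} = 1
G(5) = mex{0,0} = 1
G(6) = mex{1,0,0} = 2
G(7) = mex{1,0,0} = 2
G(8) = mex{1,1,0} = 2
G(9) = mex{2,1,1} = 0
G(10) = mex{2,1,1} = 0
G(11) = mex{2,2,1} = 0
G(12) = mex{0,2,2} = 1
G(13) = mex{0,2,2} = 1
G(14) = mex{0,0,2} = 1
G(15) = mex{1,0,0} = 2
G(16) = mex{1,0,0} = 2
G(17) = mex{1,1,0} = 2
G(18) = mex{2,1,1} = 0
G(19) = mex{2,1,1} = 0
G(20) = mex{2,2,1} = 0
G(21) = mex{0,2,2} = 1
G(22) = mex{0,2,2} = 1
G(23) = mex{0,0,2} = 1
G(24) = mex{1,0,0} = 2
G(25) = mex{1,0,0} = 2
Stack A: G(25) = 2.
Stack B: G(9) = 0.
Combined Grundy value = 2 ⊕ 0 = 2.

2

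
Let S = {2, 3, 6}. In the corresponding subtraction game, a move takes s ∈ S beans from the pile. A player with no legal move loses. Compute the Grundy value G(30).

n :  0  1  2  3  4  5  6  7  8  9 10 11 12 13 14 15 16 17 18 19 20 21 22 23 24 25 26 27 28 29 30
G :  0  0  1  1  2  0  3  1  2  0  0  1  1  2  0  3  1  2  0  0  1  1  2  0  3  1  2  0  0  1  1

1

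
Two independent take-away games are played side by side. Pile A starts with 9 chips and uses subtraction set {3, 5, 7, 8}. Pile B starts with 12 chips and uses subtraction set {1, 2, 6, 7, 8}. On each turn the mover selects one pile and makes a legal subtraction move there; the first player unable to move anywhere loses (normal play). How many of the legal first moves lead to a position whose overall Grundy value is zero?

3

Pile A, S = {3, 5, 7, 8}:
n : 0 1 2 3 4 5 6 7 8 9
G : 0 0 0 1 1 1 2 2 2 3
G_A(9) = 3.
Pile B, S = {1, 2, 6, 7, 8}:
n :  0  1  2  3  4  5  6  7  8  9 10 11 12
G :  0  1  2  0  1  2  3  4  5  3  4  5  0
G_B(12) = 0.
Combined Grundy value = 3 ⊕ 0 = 3.
A winning move leaves total XOR = 0, i.e. changes one component's Grundy value g to g ⊕ X where X is the current total.
Pile A: need g' = 3⊕3 = 0. Options: 9−3→G=2, 9−5→G=1, 9−7→G=0, 9−8→G=0. Hits: 2.
Pile B: need g' = 0⊕3 = 3. Options: 12−1→G=5, 12−2→G=4, 12−6→G=3, 12−7→G=2, 12−8→G=1. Hits: 1.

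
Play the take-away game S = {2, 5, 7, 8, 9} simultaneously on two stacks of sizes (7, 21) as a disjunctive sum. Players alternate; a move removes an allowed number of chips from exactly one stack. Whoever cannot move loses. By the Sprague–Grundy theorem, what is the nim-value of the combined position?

0

All stacks use S = {2, 5, 7, 8, 9}:
n :  0  1  2  3  4  5  6  7  8  9 10 11 12 13 14 15 16 17 18 19 20 21
G :  0  0  1  1  0  2  1  3  2  2  3  3  4  4  0  0  1  1  0  2  1  3
Stack A: G(7) = 3.
Stack B: G(21) = 3.
Combined Grundy value = 3 ⊕ 3 = 0.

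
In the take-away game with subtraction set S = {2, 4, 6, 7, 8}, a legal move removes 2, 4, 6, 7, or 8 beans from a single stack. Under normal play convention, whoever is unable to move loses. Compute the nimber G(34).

G(0) = 0
G(1) = mex{} = 0
G(2) = mex{0} = 1
G(3) = mex{0} = 1
G(4) = mex{1,0} = 2
G(5) = mex{1,0} = 2
G(6) = mex{2,1,0} = 3
G(7) = mex{2,1,0,0} = 3
G(8) = mex{3,2,1,0,0} = 4
G(9) = mex{3,2,1,1,0} = 4
G(10) = mex{4,3,2,1,1} = 0
G(11) = mex{4,3,2,2,1} = 0
G(12) = mex{0,4,3,2,2} = 1
G(13) = mex{0,4,3,3,2} = 1
G(14) = mex{1,0,4,3,3} = 2
G(15) = mex{1,0,4,4,3} = 2
G(16) = mex{2,1,0,4,4} = 3
G(17) = mex{2,1,0,0,4} = 3
G(18) = mex{3,2,1,0,0} = 4
G(19) = mex{3,2,1,1,0} = 4
G(20) = mex{4,3,2,1,1} = 0
G(21) = mex{4,3,2,2,1} = 0
G(22) = mex{0,4,3,2,2} = 1
G(23) = mex{0,4,3,3,2} = 1
G(24) = mex{1,0,4,3,3} = 2
G(25) = mex{1,0,4,4,3} = 2
G(26) = mex{2,1,0,4,4} = 3
G(27) = mex{2,1,0,0,4} = 3
G(28) = mex{3,2,1,0,0} = 4
G(29) = mex{3,2,1,1,0} = 4
G(30) = mex{4,3,2,1,1} = 0
G(31) = mex{4,3,2,2,1} = 0
G(32) = mex{0,4,3,2,2} = 1
G(33) = mex{0,4,3,3,2} = 1
G(34) = mex{1,0,4,3,3} = 2

2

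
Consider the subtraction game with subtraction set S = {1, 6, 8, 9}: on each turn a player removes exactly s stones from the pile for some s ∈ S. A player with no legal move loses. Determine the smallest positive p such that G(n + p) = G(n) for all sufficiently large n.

17

G(0) = 0
G(1) = mex{0} = 1
G(2) = mex{1} = 0
G(3) = mex{0} = 1
G(4) = mex{1} = 0
G(5) = mex{0} = 1
G(6) = mex{1,0} = 2
G(7) = mex{2,1} = 0
G(8) = mex{0,0,0} = 1
G(9) = mex{1,1,1,0} = 2
G(10) = mex{2,0,0,1} = 3
G(11) = mex{3,1,1,0} = 2
G(12) = mex{2,2,0,1} = 3
G(13) = mex{3,0,1,0} = 2
G(14) = mex{2,1,2,1} = 0
G(15) = mex{0,2,0,2} = 1
G(16) = mex{1,3,1,0} = 2
G(17) = mex{2,2,2,1} = 0
G(18) = mex{0,3,3,2} = 1
G(19) = mex{1,2,2,3} = 0
G(20) = mex{0,0,3,2} = 1
G(21) = mex{1,1,2,3} = 0
G(22) = mex{0,2,0,2} = 1
G(23) = mex{1,0,1,0} = 2
G(24) = mex{2,1,2,1} = 0
G(25) = mex{0,0,0,2} = 1
G(26) = mex{1,1,1,0} = 2
G(27) = mex{2,0,0,1} = 3
G(28) = mex{3,1,1,0} = 2
G(29) = mex{2,2,0,1} = 3
G(30) = mex{3,0,1,0} = 2
G(31) = mex{2,1,2,1} = 0
G(32) = mex{0,2,0,2} = 1
G(33) = mex{1,3,1,0} = 2
G(34) = mex{2,2,2,1} = 0
G(35) = mex{0,3,3,2} = 1
G(n+17) = G(n) holds for n = 0,…,8 (a full window of length max(S) = 9), so the sequence is purely periodic with period 17.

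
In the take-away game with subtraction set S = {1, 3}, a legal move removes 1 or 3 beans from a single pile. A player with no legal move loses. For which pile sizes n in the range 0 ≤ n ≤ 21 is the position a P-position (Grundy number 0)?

G(0) = 0
G(1) = mex{0} = 1
G(2) = mex{1} = 0
G(3) = mex{0,0} = 1
G(4) = mex{1,1} = 0
G(5) = mex{0,0} = 1
G(6) = mex{1,1} = 0
G(7) = mex{0,0} = 1
G(8) = mex{1,1} = 0
G(9) = mex{0,0} = 1
G(10) = mex{1,1} = 0
G(11) = mex{0,0} = 1
G(12) = mex{1,1} = 0
G(13) = mex{0,0} = 1
G(14) = mex{1,1} = 0
G(15) = mex{0,0} = 1
G(16) = mex{1,1} = 0
G(17) = mex{0,0} = 1
G(18) = mex{1,1} = 0
G(19) = mex{0,0} = 1
G(20) = mex{1,1} = 0
G(21) = mex{0,0} = 1
P-positions are exactly the n with G(n) = 0.

0, 2, 4, 6, 8, 10, 12, 14, 16, 18, 20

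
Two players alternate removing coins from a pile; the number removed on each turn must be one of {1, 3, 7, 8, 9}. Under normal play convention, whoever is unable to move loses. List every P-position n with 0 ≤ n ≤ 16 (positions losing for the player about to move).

G(0) = 0
G(1) = mex{0} = 1
G(2) = mex{1} = 0
G(3) = mex{0,0} = 1
G(4) = mex{1,1} = 0
G(5) = mex{0,0} = 1
G(6) = mex{1,1} = 0
G(7) = mex{0,0,0} = 1
G(8) = mex{1,1,1,0} = 2
G(9) = mex{2,0,0,1,0} = 3
G(10) = mex{3,1,1,0,1} = 2
G(11) = mex{2,2,0,1,0} = 3
G(12) = mex{3,3,1,0,1} = 2
G(13) = mex{2,2,0,1,0} = 3
G(14) = mex{3,3,1,0,1} = 2
G(15) = mex{2,2,2,1,0} = 3
G(16) = mex{3,3,3,2,1} = 0
P-positions are exactly the n with G(n) = 0.

0, 2, 4, 6, 16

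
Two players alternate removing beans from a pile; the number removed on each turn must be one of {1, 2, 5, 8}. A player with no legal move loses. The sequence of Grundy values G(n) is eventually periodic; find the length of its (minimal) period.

G(0) = 0
G(1) = mex{0} = 1
G(2) = mex{1,0} = 2
G(3) = mex{2,1} = 0
G(4) = mex{0,2} = 1
G(5) = mex{1,0,0} = 2
G(6) = mex{2,1,1} = 0
G(7) = mex{0,2,2} = 1
G(8) = mex{1,0,0,0} = 2
G(9) = mex{2,1,1,1} = 0
G(10) = mex{0,2,2,2} = 1
G(11) = mex{1,0,0,0} = 2
G(12) = mex{2,1,1,1} = 0
G(13) = mex{0,2,2,2} = 1
G(14) = mex{1,0,0,0} = 2
G(n+3) = G(n) holds for n = 0,…,7 (a full window of length max(S) = 8), so the sequence is purely periodic with period 3.

3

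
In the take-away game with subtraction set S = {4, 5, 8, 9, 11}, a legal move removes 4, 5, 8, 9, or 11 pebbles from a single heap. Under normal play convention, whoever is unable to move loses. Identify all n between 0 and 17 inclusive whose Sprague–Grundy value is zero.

0, 1, 2, 3, 15, 16, 17

n :  0  1  2  3  4  5  6  7  8  9 10 11 12 13 14 15 16 17
G :  0  0  0  0  1  1  1  1  2  2  2  2  3  3  3  0  0  0
P-positions are exactly the n with G(n) = 0.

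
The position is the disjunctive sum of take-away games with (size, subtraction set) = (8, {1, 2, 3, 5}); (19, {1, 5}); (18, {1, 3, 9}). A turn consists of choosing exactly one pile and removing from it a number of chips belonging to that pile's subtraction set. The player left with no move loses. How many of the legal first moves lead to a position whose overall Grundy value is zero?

Pile A, S = {1, 2, 3, 5}:
n : 0 1 2 3 4 5 6 7 8
G : 0 1 2 3 0 1 2 3 0
G_A(8) = 0.
Pile B, S = {1, 5}:
n :  0  1  2  3  4  5  6  7  8  9 10 11 12 13 14 15 16 17 18 19
G :  0  1  0  1  0  1  0  1  0  1  0  1  0  1  0  1  0  1  0  1
G_B(19) = 1.
Pile C, S = {1, 3, 9}:
n :  0  1  2  3  4  5  6  7  8  9 10 11 12 13 14 15 16 17 18
G :  0  1  0  1  0  1  0  1  0  1  0  1  0  1  0  1  0  1  0
G_C(18) = 0.
Combined Grundy value = 0 ⊕ 1 ⊕ 0 = 1.
A winning move leaves total XOR = 0, i.e. changes one component's Grundy value g to g ⊕ X where X is the current total.
Pile A: need g' = 0⊕1 = 1. Options: 8−1→G=3, 8−2→G=2, 8−3→G=1, 8−5→G=3. Hits: 1.
Pile B: need g' = 1⊕1 = 0. Options: 19−1→G=0, 19−5→G=0. Hits: 2.
Pile C: need g' = 0⊕1 = 1. Options: 18−1→G=1, 18−3→G=1, 18−9→G=1. Hits: 3.

6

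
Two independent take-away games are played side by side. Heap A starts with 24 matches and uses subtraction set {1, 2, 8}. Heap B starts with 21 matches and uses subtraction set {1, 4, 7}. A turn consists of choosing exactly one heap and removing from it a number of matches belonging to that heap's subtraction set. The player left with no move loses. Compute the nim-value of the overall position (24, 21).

Heap A, S = {1, 2, 8}:
n :  0  1  2  3  4  5  6  7  8  9 10 11 12 13 14 15 16 17 18 19 20 21 22 23 24
G :  0  1  2  0  1  2  0  1  2  0  1  2  0  1  2  0  1  2  0  1  2  0  1  2  0
G_A(24) = 0.
Heap B, S = {1, 4, 7}:
n :  0  1  2  3  4  5  6  7  8  9 10 11 12 13 14 15 16 17 18 19 20 21
G :  0  1  0  1  2  0  1  2  0  1  0  1  2  0  1  2  0  1  0  1  2  0
G_B(21) = 0.
Combined Grundy value = 0 ⊕ 0 = 0.

0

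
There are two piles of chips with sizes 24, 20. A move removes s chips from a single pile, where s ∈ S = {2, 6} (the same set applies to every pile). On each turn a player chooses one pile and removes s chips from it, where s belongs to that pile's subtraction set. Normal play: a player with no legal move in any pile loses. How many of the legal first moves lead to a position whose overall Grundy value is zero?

All piles use S = {2, 6}:
n :  0  1  2  3  4  5  6  7  8  9 10 11 12 13 14 15 16 17 18 19 20 21 22 23 24
G :  0  0  1  1  0  0  1  1  0  0  1  1  0  0  1  1  0  0  1  1  0  0  1  1  0
Pile A: G(24) = 0.
Pile B: G(20) = 0.
Combined Grundy value = 0 ⊕ 0 = 0.
A winning move leaves total XOR = 0, i.e. changes one component's Grundy value g to g ⊕ X where X is the current total.
Pile A: target g' = 0⊕0 = 0, but every legal move changes the Grundy value (mex property), so 0 moves.
Pile B: target g' = 0⊕0 = 0, but every legal move changes the Grundy value (mex property), so 0 moves.

0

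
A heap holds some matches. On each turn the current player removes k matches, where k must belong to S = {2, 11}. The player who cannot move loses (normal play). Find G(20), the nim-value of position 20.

1

n :  0  1  2  3  4  5  6  7  8  9 10 11 12 13 14 15 16 17 18 19 20
G :  0  0  1  1  0  0  1  1  0  0  1  1  2  0  0  1  1  0  0  1  1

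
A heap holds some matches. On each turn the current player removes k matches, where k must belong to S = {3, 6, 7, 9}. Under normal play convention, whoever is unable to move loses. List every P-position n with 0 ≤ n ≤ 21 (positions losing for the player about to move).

0, 1, 2, 12, 13, 14

G(0) = 0
G(1) = mex{} = 0
G(2) = mex{} = 0
G(3) = mex{0} = 1
G(4) = mex{0} = 1
G(5) = mex{0} = 1
G(6) = mex{1,0} = 2
G(7) = mex{1,0,0} = 2
G(8) = mex{1,0,0} = 2
G(9) = mex{2,1,0,0} = 3
G(10) = mex{2,1,1,0} = 3
G(11) = mex{2,1,1,0} = 3
G(12) = mex{3,2,1,1} = 0
G(13) = mex{3,2,2,1} = 0
G(14) = mex{3,2,2,1} = 0
G(15) = mex{0,3,2,2} = 1
G(16) = mex{0,3,3,2} = 1
G(17) = mex{0,3,3,2} = 1
G(18) = mex{1,0,3,3} = 2
G(19) = mex{1,0,0,3} = 2
G(20) = mex{1,0,0,3} = 2
G(21) = mex{2,1,0,0} = 3
P-positions are exactly the n with G(n) = 0.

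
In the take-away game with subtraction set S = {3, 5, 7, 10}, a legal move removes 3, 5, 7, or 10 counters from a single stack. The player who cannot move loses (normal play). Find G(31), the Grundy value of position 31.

n :  0  1  2  3  4  5  6  7  8  9 10 11 12 13 14 15 16 17 18 19 20 21 22 23 24 25 26 27 28 29 30 31
G :  0  0  0  1  1  1  2  2  2  3  3  3  4  0  0  0  1  1  1  2  2  2  3  3  3  4  0  0  0  1  1  1

1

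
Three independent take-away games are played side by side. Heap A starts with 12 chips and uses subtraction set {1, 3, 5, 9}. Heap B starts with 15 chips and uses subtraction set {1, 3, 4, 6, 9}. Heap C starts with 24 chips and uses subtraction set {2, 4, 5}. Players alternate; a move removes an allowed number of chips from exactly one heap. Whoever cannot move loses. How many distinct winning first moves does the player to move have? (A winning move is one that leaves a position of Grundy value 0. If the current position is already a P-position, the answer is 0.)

0

Heap A, S = {1, 3, 5, 9}:
G(0) = 0
G(1) = mex{0} = 1
G(2) = mex{1} = 0
G(3) = mex{0,0} = 1
G(4) = mex{1,1} = 0
G(5) = mex{0,0,0} = 1
G(6) = mex{1,1,1} = 0
G(7) = mex{0,0,0} = 1
G(8) = mex{1,1,1} = 0
G(9) = mex{0,0,0,0} = 1
G(10) = mex{1,1,1,1} = 0
G(11) = mex{0,0,0,0} = 1
G(12) = mex{1,1,1,1} = 0
G_A(12) = 0.
Heap B, S = {1, 3, 4, 6, 9}:
G(0) = 0
G(1) = mex{0} = 1
G(2) = mex{1} = 0
G(3) = mex{0,0} = 1
G(4) = mex{1,1,0} = 2
G(5) = mex{2,0,1} = 3
G(6) = mex{3,1,0,0} = 2
G(7) = mex{2,2,1,1} = 0
G(8) = mex{0,3,2,0} = 1
G(9) = mex{1,2,3,1,0} = 4
G(10) = mex{4,0,2,2,1} = 3
G(11) = mex{3,1,0,3,0} = 2
G(12) = mex{2,4,1,2,1} = 0
G(13) = mex{0,3,4,0,2} = 1
G(14) = mex{1,2,3,1,3} = 0
G(15) = mex{0,0,2,4,2} = 1
G_B(15) = 1.
Heap C, S = {2, 4, 5}:
n :  0  1  2  3  4  5  6  7  8  9 10 11 12 13 14 15 16 17 18 19 20 21 22 23 24
G :  0  0  1  1  2  2  3  0  0  1  1  2  2  3  0  0  1  1  2  2  3  0  0  1  1
G_C(24) = 1.
Combined Grundy value = 0 ⊕ 1 ⊕ 1 = 0.
A winning move leaves total XOR = 0, i.e. changes one component's Grundy value g to g ⊕ X where X is the current total.
Heap A: target g' = 0⊕0 = 0, but every legal move changes the Grundy value (mex property), so 0 moves.
Heap B: target g' = 1⊕0 = 1, but every legal move changes the Grundy value (mex property), so 0 moves.
Heap C: target g' = 1⊕0 = 1, but every legal move changes the Grundy value (mex property), so 0 moves.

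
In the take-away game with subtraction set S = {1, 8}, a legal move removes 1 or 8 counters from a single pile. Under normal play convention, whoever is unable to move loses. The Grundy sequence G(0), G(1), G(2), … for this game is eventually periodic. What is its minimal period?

9

n :  0  1  2  3  4  5  6  7  8  9 10 11 12 13 14 15 16 17 18 19
G :  0  1  0  1  0  1  0  1  2  0  1  0  1  0  1  0  1  2  0  1
G(n+9) = G(n) holds for n = 0,…,7 (a full window of length max(S) = 8), so the sequence is purely periodic with period 9.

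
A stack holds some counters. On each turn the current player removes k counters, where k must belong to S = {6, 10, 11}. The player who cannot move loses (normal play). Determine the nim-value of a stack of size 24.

n :  0  1  2  3  4  5  6  7  8  9 10 11 12 13 14 15 16 17 18 19 20 21 22 23 24
G :  0  0  0  0  0  0  1  1  1  1  1  1  2  2  2  2  2  0  0  0  0  0  0  1  1

1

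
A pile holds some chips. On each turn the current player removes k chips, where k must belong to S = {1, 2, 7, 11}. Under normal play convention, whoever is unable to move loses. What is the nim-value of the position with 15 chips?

0

G(0) = 0
G(1) = mex{0} = 1
G(2) = mex{1,0} = 2
G(3) = mex{2,1} = 0
G(4) = mex{0,2} = 1
G(5) = mex{1,0} = 2
G(6) = mex{2,1} = 0
G(7) = mex{0,2,0} = 1
G(8) = mex{1,0,1} = 2
G(9) = mex{2,1,2} = 0
G(10) = mex{0,2,0} = 1
G(11) = mex{1,0,1,0} = 2
G(12) = mex{2,1,2,1} = 0
G(13) = mex{0,2,0,2} = 1
G(14) = mex{1,0,1,0} = 2
G(15) = mex{2,1,2,1} = 0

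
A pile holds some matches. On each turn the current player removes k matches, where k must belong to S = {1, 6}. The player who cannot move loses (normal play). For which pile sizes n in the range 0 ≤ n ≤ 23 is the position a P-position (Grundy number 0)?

G(0) = 0
G(1) = mex{0} = 1
G(2) = mex{1} = 0
G(3) = mex{0} = 1
G(4) = mex{1} = 0
G(5) = mex{0} = 1
G(6) = mex{1,0} = 2
G(7) = mex{2,1} = 0
G(8) = mex{0,0} = 1
G(9) = mex{1,1} = 0
G(10) = mex{0,0} = 1
G(11) = mex{1,1} = 0
G(12) = mex{0,2} = 1
G(13) = mex{1,0} = 2
G(14) = mex{2,1} = 0
G(15) = mex{0,0} = 1
G(16) = mex{1,1} = 0
G(17) = mex{0,0} = 1
G(18) = mex{1,1} = 0
G(19) = mex{0,2} = 1
G(20) = mex{1,0} = 2
G(21) = mex{2,1} = 0
G(22) = mex{0,0} = 1
G(23) = mex{1,1} = 0
P-positions are exactly the n with G(n) = 0.

0, 2, 4, 7, 9, 11, 14, 16, 18, 21, 23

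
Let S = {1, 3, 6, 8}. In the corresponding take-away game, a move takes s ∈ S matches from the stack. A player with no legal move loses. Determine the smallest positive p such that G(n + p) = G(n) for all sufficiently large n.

9

G(0) = 0
G(1) = mex{0} = 1
G(2) = mex{1} = 0
G(3) = mex{0,0} = 1
G(4) = mex{1,1} = 0
G(5) = mex{0,0} = 1
G(6) = mex{1,1,0} = 2
G(7) = mex{2,0,1} = 3
G(8) = mex{3,1,0,0} = 2
G(9) = mex{2,2,1,1} = 0
G(10) = mex{0,3,0,0} = 1
G(11) = mex{1,2,1,1} = 0
G(12) = mex{0,0,2,0} = 1
G(13) = mex{1,1,3,1} = 0
G(14) = mex{0,0,2,2} = 1
G(15) = mex{1,1,0,3} = 2
G(16) = mex{2,0,1,2} = 3
G(17) = mex{3,1,0,0} = 2
G(18) = mex{2,2,1,1} = 0
G(19) = mex{0,3,0,0} = 1
G(n+9) = G(n) holds for n = 0,…,7 (a full window of length max(S) = 8), so the sequence is purely periodic with period 9.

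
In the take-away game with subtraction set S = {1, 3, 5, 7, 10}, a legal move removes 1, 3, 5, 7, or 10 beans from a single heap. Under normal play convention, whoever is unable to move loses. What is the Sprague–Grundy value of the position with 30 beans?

3

n :  0  1  2  3  4  5  6  7  8  9 10 11 12 13 14 15 16 17 18 19 20 21 22 23 24 25 26 27 28 29 30
G :  0  1  0  1  0  1  0  1  0  1  2  3  2  3  2  3  2  0  1  0  1  0  1  0  1  0  1  2  3  2  3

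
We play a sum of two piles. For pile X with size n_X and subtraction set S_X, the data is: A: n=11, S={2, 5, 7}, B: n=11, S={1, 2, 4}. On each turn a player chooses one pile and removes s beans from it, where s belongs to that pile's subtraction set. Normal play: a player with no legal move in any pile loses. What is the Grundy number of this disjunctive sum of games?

Pile A, S = {2, 5, 7}:
G(0) = 0
G(1) = mex{} = 0
G(2) = mex{0} = 1
G(3) = mex{0} = 1
G(4) = mex{1} = 0
G(5) = mex{1,0} = 2
G(6) = mex{0,0} = 1
G(7) = mex{2,1,0} = 3
G(8) = mex{1,1,0} = 2
G(9) = mex{3,0,1} = 2
G(10) = mex{2,2,1} = 0
G(11) = mex{2,1,0} = 3
G_A(11) = 3.
Pile B, S = {1, 2, 4}:
n :  0  1  2  3  4  5  6  7  8  9 10 11
G :  0  1  2  0  1  2  0  1  2  0  1  2
G_B(11) = 2.
Combined Grundy value = 3 ⊕ 2 = 1.

1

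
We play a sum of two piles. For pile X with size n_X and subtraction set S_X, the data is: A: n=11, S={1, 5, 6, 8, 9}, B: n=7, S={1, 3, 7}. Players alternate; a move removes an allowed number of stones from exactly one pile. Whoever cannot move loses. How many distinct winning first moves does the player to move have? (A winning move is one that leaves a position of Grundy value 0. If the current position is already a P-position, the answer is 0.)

Pile A, S = {1, 5, 6, 8, 9}:
n :  0  1  2  3  4  5  6  7  8  9 10 11
G :  0  1  0  1  0  1  2  3  2  3  2  3
G_A(11) = 3.
Pile B, S = {1, 3, 7}:
n : 0 1 2 3 4 5 6 7
G : 0 1 0 1 0 1 0 1
G_B(7) = 1.
Combined Grundy value = 3 ⊕ 1 = 2.
A winning move leaves total XOR = 0, i.e. changes one component's Grundy value g to g ⊕ X where X is the current total.
Pile A: need g' = 3⊕2 = 1. Options: 11−1→G=2, 11−5→G=2, 11−6→G=1, 11−8→G=1, 11−9→G=0. Hits: 2.
Pile B: need g' = 1⊕2 = 3. Options: 7−1→G=0, 7−3→G=0, 7−7→G=0. Hits: 0.

2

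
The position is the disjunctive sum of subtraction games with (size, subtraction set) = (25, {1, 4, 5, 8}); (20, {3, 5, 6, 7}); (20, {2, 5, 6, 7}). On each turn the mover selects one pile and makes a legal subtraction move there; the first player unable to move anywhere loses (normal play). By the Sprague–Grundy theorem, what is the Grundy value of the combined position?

Pile A, S = {1, 4, 5, 8}:
G(0) = 0
G(1) = mex{0} = 1
G(2) = mex{1} = 0
G(3) = mex{0} = 1
G(4) = mex{1,0} = 2
G(5) = mex{2,1,0} = 3
G(6) = mex{3,0,1} = 2
G(7) = mex{2,1,0} = 3
G(8) = mex{3,2,1,0} = 4
G(9) = mex{4,3,2,1} = 0
G(10) = mex{0,2,3,0} = 1
G(11) = mex{1,3,2,1} = 0
G(12) = mex{0,4,3,2} = 1
G(13) = mex{1,0,4,3} = 2
G(14) = mex{2,1,0,2} = 3
G(15) = mex{3,0,1,3} = 2
G(16) = mex{2,1,0,4} = 3
G(17) = mex{3,2,1,0} = 4
G(18) = mex{4,3,2,1} = 0
G(19) = mex{0,2,3,0} = 1
G(20) = mex{1,3,2,1} = 0
G(21) = mex{0,4,3,2} = 1
G(22) = mex{1,0,4,3} = 2
G(23) = mex{2,1,0,2} = 3
G(24) = mex{3,0,1,3} = 2
G(25) = mex{2,1,0,4} = 3
G_A(25) = 3.
Pile B, S = {3, 5, 6, 7}:
G(0) = 0
G(1) = mex{} = 0
G(2) = mex{} = 0
G(3) = mex{0} = 1
G(4) = mex{0} = 1
G(5) = mex{0,0} = 1
G(6) = mex{1,0,0} = 2
G(7) = mex{1,0,0,0} = 2
G(8) = mex{1,1,0,0} = 2
G(9) = mex{2,1,1,0} = 3
G(10) = mex{2,1,1,1} = 0
G(11) = mex{2,2,1,1} = 0
G(12) = mex{3,2,2,1} = 0
G(13) = mex{0,2,2,2} = 1
G(14) = mex{0,3,2,2} = 1
G(15) = mex{0,0,3,2} = 1
G(16) = mex{1,0,0,3} = 2
G(17) = mex{1,0,0,0} = 2
G(18) = mex{1,1,0,0} = 2
G(19) = mex{2,1,1,0} = 3
G(20) = mex{2,1,1,1} = 0
G_B(20) = 0.
Pile C, S = {2, 5, 6, 7}:
G(0) = 0
G(1) = mex{} = 0
G(2) = mex{0} = 1
G(3) = mex{0} = 1
G(4) = mex{1} = 0
G(5) = mex{1,0} = 2
G(6) = mex{0,0,0} = 1
G(7) = mex{2,1,0,0} = 3
G(8) = mex{1,1,1,0} = 2
G(9) = mex{3,0,1,1} = 2
G(10) = mex{2,2,0,1} = 3
G(11) = mex{2,1,2,0} = 3
G(12) = mex{3,3,1,2} = 0
G(13) = mex{3,2,3,1} = 0
G(14) = mex{0,2,2,3} = 1
G(15) = mex{0,3,2,2} = 1
G(16) = mex{1,3,3,2} = 0
G(17) = mex{1,0,3,3} = 2
G(18) = mex{0,0,0,3} = 1
G(19) = mex{2,1,0,0} = 3
G(20) = mex{1,1,1,0} = 2
G_C(20) = 2.
Combined Grundy value = 3 ⊕ 0 ⊕ 2 = 1.

1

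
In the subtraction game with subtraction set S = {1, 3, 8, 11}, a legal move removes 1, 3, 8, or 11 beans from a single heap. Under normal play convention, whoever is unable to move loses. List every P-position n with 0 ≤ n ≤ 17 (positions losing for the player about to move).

n :  0  1  2  3  4  5  6  7  8  9 10 11 12 13 14 15 16 17
G :  0  1  0  1  0  1  0  1  2  3  2  3  2  3  2  3  0  1
P-positions are exactly the n with G(n) = 0.

0, 2, 4, 6, 16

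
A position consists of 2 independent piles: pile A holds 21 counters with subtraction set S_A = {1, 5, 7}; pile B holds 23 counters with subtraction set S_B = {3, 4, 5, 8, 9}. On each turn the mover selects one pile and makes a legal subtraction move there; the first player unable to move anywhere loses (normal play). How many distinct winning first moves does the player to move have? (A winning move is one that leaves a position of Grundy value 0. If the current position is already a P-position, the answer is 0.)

1

Pile A, S = {1, 5, 7}:
G(0) = 0
G(1) = mex{0} = 1
G(2) = mex{1} = 0
G(3) = mex{0} = 1
G(4) = mex{1} = 0
G(5) = mex{0,0} = 1
G(6) = mex{1,1} = 0
G(7) = mex{0,0,0} = 1
G(8) = mex{1,1,1} = 0
G(9) = mex{0,0,0} = 1
G(10) = mex{1,1,1} = 0
G(11) = mex{0,0,0} = 1
G(12) = mex{1,1,1} = 0
G(13) = mex{0,0,0} = 1
G(14) = mex{1,1,1} = 0
G(15) = mex{0,0,0} = 1
G(16) = mex{1,1,1} = 0
G(17) = mex{0,0,0} = 1
G(18) = mex{1,1,1} = 0
G(19) = mex{0,0,0} = 1
G(20) = mex{1,1,1} = 0
G(21) = mex{0,0,0} = 1
G_A(21) = 1.
Pile B, S = {3, 4, 5, 8, 9}:
G(0) = 0
G(1) = mex{} = 0
G(2) = mex{} = 0
G(3) = mex{0} = 1
G(4) = mex{0,0} = 1
G(5) = mex{0,0,0} = 1
G(6) = mex{1,0,0} = 2
G(7) = mex{1,1,0} = 2
G(8) = mex{1,1,1,0} = 2
G(9) = mex{2,1,1,0,0} = 3
G(10) = mex{2,2,1,0,0} = 3
G(11) = mex{2,2,2,1,0} = 3
G(12) = mex{3,2,2,1,1} = 0
G(13) = mex{3,3,2,1,1} = 0
G(14) = mex{3,3,3,2,1} = 0
G(15) = mex{0,3,3,2,2} = 1
G(16) = mex{0,0,3,2,2} = 1
G(17) = mex{0,0,0,3,2} = 1
G(18) = mex{1,0,0,3,3} = 2
G(19) = mex{1,1,0,3,3} = 2
G(20) = mex{1,1,1,0,3} = 2
G(21) = mex{2,1,1,0,0} = 3
G(22) = mex{2,2,1,0,0} = 3
G(23) = mex{2,2,2,1,0} = 3
G_B(23) = 3.
Combined Grundy value = 1 ⊕ 3 = 2.
A winning move leaves total XOR = 0, i.e. changes one component's Grundy value g to g ⊕ X where X is the current total.
Pile A: need g' = 1⊕2 = 3. Options: 21−1→G=0, 21−5→G=0, 21−7→G=0. Hits: 0.
Pile B: need g' = 3⊕2 = 1. Options: 23−3→G=2, 23−4→G=2, 23−5→G=2, 23−8→G=1, 23−9→G=0. Hits: 1.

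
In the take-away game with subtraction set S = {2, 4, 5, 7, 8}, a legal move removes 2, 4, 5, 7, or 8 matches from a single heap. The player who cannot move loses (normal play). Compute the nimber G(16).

G(0) = 0
G(1) = mex{} = 0
G(2) = mex{0} = 1
G(3) = mex{0} = 1
G(4) = mex{1,0} = 2
G(5) = mex{1,0,0} = 2
G(6) = mex{2,1,0} = 3
G(7) = mex{2,1,1,0} = 3
G(8) = mex{3,2,1,0,0} = 4
G(9) = mex{3,2,2,1,0} = 4
G(10) = mex{4,3,2,1,1} = 0
G(11) = mex{4,3,3,2,1} = 0
G(12) = mex{0,4,3,2,2} = 1
G(13) = mex{0,4,4,3,2} = 1
G(14) = mex{1,0,4,3,3} = 2
G(15) = mex{1,0,0,4,3} = 2
G(16) = mex{2,1,0,4,4} = 3

3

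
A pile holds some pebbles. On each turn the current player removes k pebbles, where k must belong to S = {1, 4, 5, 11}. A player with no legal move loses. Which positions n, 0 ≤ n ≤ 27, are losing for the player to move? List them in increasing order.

0, 2, 8, 10, 16, 18, 24, 26

n :  0  1  2  3  4  5  6  7  8  9 10 11 12 13 14 15 16 17 18 19 20 21 22 23 24 25 26 27
G :  0  1  0  1  2  3  2  3  0  1  0  1  2  3  2  3  0  1  0  1  2  3  2  3  0  1  0  1
P-positions are exactly the n with G(n) = 0.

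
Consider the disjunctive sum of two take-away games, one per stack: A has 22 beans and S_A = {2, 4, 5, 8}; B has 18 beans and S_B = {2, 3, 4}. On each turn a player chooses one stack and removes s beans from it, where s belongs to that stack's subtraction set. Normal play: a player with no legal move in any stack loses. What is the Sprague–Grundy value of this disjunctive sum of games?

0

Stack A, S = {2, 4, 5, 8}:
n :  0  1  2  3  4  5  6  7  8  9 10 11 12 13 14 15 16 17 18 19 20 21 22
G :  0  0  1  1  2  2  3  0  4  1  0  2  1  0  2  1  0  2  1  0  2  1  0
G_A(22) = 0.
Stack B, S = {2, 3, 4}:
G(0) = 0
G(1) = mex{} = 0
G(2) = mex{0} = 1
G(3) = mex{0,0} = 1
G(4) = mex{1,0,0} = 2
G(5) = mex{1,1,0} = 2
G(6) = mex{2,1,1} = 0
G(7) = mex{2,2,1} = 0
G(8) = mex{0,2,2} = 1
G(9) = mex{0,0,2} = 1
G(10) = mex{1,0,0} = 2
G(11) = mex{1,1,0} = 2
G(12) = mex{2,1,1} = 0
G(13) = mex{2,2,1} = 0
G(14) = mex{0,2,2} = 1
G(15) = mex{0,0,2} = 1
G(16) = mex{1,0,0} = 2
G(17) = mex{1,1,0} = 2
G(18) = mex{2,1,1} = 0
G_B(18) = 0.
Combined Grundy value = 0 ⊕ 0 = 0.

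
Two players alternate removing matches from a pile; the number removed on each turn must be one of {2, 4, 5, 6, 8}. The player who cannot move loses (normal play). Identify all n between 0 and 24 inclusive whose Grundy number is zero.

0, 1, 10, 11, 20, 21

G(0) = 0
G(1) = mex{} = 0
G(2) = mex{0} = 1
G(3) = mex{0} = 1
G(4) = mex{1,0} = 2
G(5) = mex{1,0,0} = 2
G(6) = mex{2,1,0,0} = 3
G(7) = mex{2,1,1,0} = 3
G(8) = mex{3,2,1,1,0} = 4
G(9) = mex{3,2,2,1,0} = 4
G(10) = mex{4,3,2,2,1} = 0
G(11) = mex{4,3,3,2,1} = 0
G(12) = mex{0,4,3,3,2} = 1
G(13) = mex{0,4,4,3,2} = 1
G(14) = mex{1,0,4,4,3} = 2
G(15) = mex{1,0,0,4,3} = 2
G(16) = mex{2,1,0,0,4} = 3
G(17) = mex{2,1,1,0,4} = 3
G(18) = mex{3,2,1,1,0} = 4
G(19) = mex{3,2,2,1,0} = 4
G(20) = mex{4,3,2,2,1} = 0
G(21) = mex{4,3,3,2,1} = 0
G(22) = mex{0,4,3,3,2} = 1
G(23) = mex{0,4,4,3,2} = 1
G(24) = mex{1,0,4,4,3} = 2
P-positions are exactly the n with G(n) = 0.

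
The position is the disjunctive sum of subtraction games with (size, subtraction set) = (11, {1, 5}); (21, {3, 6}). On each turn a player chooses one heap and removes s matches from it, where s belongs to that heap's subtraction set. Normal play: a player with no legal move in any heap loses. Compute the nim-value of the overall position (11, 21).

0

Heap A, S = {1, 5}:
n :  0  1  2  3  4  5  6  7  8  9 10 11
G :  0  1  0  1  0  1  0  1  0  1  0  1
G_A(11) = 1.
Heap B, S = {3, 6}:
G(0) = 0
G(1) = mex{} = 0
G(2) = mex{} = 0
G(3) = mex{0} = 1
G(4) = mex{0} = 1
G(5) = mex{0} = 1
G(6) = mex{1,0} = 2
G(7) = mex{1,0} = 2
G(8) = mex{1,0} = 2
G(9) = mex{2,1} = 0
G(10) = mex{2,1} = 0
G(11) = mex{2,1} = 0
G(12) = mex{0,2} = 1
G(13) = mex{0,2} = 1
G(14) = mex{0,2} = 1
G(15) = mex{1,0} = 2
G(16) = mex{1,0} = 2
G(17) = mex{1,0} = 2
G(18) = mex{2,1} = 0
G(19) = mex{2,1} = 0
G(20) = mex{2,1} = 0
G(21) = mex{0,2} = 1
G_B(21) = 1.
Combined Grundy value = 1 ⊕ 1 = 0.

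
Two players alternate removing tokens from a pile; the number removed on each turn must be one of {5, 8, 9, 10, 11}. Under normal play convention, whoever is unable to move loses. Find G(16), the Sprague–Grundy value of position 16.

0

G(0) = 0
G(1) = mex{} = 0
G(2) = mex{} = 0
G(3) = mex{} = 0
G(4) = mex{} = 0
G(5) = mex{0} = 1
G(6) = mex{0} = 1
G(7) = mex{0} = 1
G(8) = mex{0,0} = 1
G(9) = mex{0,0,0} = 1
G(10) = mex{1,0,0,0} = 2
G(11) = mex{1,0,0,0,0} = 2
G(12) = mex{1,0,0,0,0} = 2
G(13) = mex{1,1,0,0,0} = 2
G(14) = mex{1,1,1,0,0} = 2
G(15) = mex{2,1,1,1,0} = 3
G(16) = mex{2,1,1,1,1} = 0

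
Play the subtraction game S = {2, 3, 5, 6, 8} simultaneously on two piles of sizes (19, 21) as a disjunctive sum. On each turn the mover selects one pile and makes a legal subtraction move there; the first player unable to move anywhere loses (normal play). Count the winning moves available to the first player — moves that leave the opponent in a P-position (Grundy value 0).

3

All piles use S = {2, 3, 5, 6, 8}:
n :  0  1  2  3  4  5  6  7  8  9 10 11 12 13 14 15 16 17 18 19 20 21
G :  0  0  1  1  2  2  3  3  4  4  0  0  1  1  2  2  3  3  4  4  0  0
Pile A: G(19) = 4.
Pile B: G(21) = 0.
Combined Grundy value = 4 ⊕ 0 = 4.
A winning move leaves total XOR = 0, i.e. changes one component's Grundy value g to g ⊕ X where X is the current total.
Pile A: need g' = 4⊕4 = 0. Options: 19−2→G=3, 19−3→G=3, 19−5→G=2, 19−6→G=1, 19−8→G=0. Hits: 1.
Pile B: need g' = 0⊕4 = 4. Options: 21−2→G=4, 21−3→G=4, 21−5→G=3, 21−6→G=2, 21−8→G=1. Hits: 2.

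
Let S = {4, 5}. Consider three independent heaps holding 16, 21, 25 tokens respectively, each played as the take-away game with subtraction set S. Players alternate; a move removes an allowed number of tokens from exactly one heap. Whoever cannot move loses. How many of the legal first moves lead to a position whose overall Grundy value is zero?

All heaps use S = {4, 5}:
n :  0  1  2  3  4  5  6  7  8  9 10 11 12 13 14 15 16 17 18 19 20 21 22 23 24 25
G :  0  0  0  0  1  1  1  1  2  0  0  0  0  1  1  1  1  2  0  0  0  0  1  1  1  1
Heap A: G(16) = 1.
Heap B: G(21) = 0.
Heap C: G(25) = 1.
Combined Grundy value = 1 ⊕ 0 ⊕ 1 = 0.
A winning move leaves total XOR = 0, i.e. changes one component's Grundy value g to g ⊕ X where X is the current total.
Heap A: target g' = 1⊕0 = 1, but every legal move changes the Grundy value (mex property), so 0 moves.
Heap B: target g' = 0⊕0 = 0, but every legal move changes the Grundy value (mex property), so 0 moves.
Heap C: target g' = 1⊕0 = 1, but every legal move changes the Grundy value (mex property), so 0 moves.

0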